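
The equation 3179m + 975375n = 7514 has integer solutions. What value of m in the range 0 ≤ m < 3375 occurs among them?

616

Reduce mod 975375: 3179m ≡ 7514 (mod 975375). With g = gcd(3179, 975375) = 289 dividing 7514, divide through: 11m ≡ 26 (mod 3375).
Since gcd(11, 3375) = 1, m ≡ 26·(11)⁻¹ ≡ 616 (mod 3375). Smallest non-negative: 616.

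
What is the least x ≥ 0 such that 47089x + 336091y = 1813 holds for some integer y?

Reduce mod 336091: 47089x ≡ 1813 (mod 336091). With g = gcd(47089, 336091) = 49 dividing 1813, divide through: 961x ≡ 37 (mod 6859).
Since gcd(961, 6859) = 1, x ≡ 37·(961)⁻¹ ≡ 50 (mod 6859). Smallest non-negative: 50.

50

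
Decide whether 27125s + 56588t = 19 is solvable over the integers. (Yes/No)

No

gcd(27125, 56588): 56588 = 2·27125 + 2338; 27125 = 11·2338 + 1407; 2338 = 1·1407 + 931; 1407 = 1·931 + 476; 931 = 1·476 + 455; 476 = 1·455 + 21; 455 = 21·21 + 14; 21 = 1·14 + 7; 14 = 2·7 + 0 → 7
7 does not divide 19, so a solution does not exist.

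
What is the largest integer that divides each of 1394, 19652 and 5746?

34

gcd(1394, 19652): 19652 = 14·1394 + 136; 1394 = 10·136 + 34; 136 = 4·34 + 0 → 34
gcd(34, 5746): 5746 = 169·34 + 0 → 34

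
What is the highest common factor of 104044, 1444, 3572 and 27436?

76

gcd(104044, 1444): 104044 = 72·1444 + 76; 1444 = 19·76 + 0 → 76
gcd(76, 3572): 3572 = 47·76 + 0 → 76
gcd(76, 27436): 27436 = 361·76 + 0 → 76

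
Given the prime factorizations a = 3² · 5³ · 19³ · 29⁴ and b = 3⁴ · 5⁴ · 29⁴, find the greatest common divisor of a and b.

795691125

min exponent per shared prime: 3² · 5³ · 29⁴ = 795691125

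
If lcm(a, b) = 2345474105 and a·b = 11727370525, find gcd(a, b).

5

From gcd × lcm = ab: gcd = 11727370525 / 2345474105 = 5.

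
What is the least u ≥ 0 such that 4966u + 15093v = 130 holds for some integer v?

gcd(4966, 15093) = 13 (Euclid: 15093 = 3·4966 + 195; 4966 = 25·195 + 91; 195 = 2·91 + 13; 91 = 7·13 + 0), and 13 | 130.
Extended Euclid: 4966·(-155) + 15093·(51) = 13. Scale by 10: u₀ = -1550.
General solution u = u₀ + 1161t; reducing mod 1161 gives u = 772 (and v = -254).

772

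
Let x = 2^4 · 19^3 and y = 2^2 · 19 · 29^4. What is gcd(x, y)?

76

min exponent per shared prime: 2^2 · 19 = 76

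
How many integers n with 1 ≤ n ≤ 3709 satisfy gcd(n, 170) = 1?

1397

Prime factors of 170: 2, 5, 17. Count integers ≤ 3709 divisible by none of them.
By inclusion–exclusion: 3709 − ⌊3709/2⌋ − ⌊3709/5⌋ − ⌊3709/17⌋ + ⌊3709/10⌋ + ⌊3709/34⌋ + ⌊3709/85⌋ − ⌊3709/170⌋ = 1397.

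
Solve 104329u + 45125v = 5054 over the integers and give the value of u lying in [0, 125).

Reduce mod 45125: 104329u ≡ 5054 (mod 45125). With g = gcd(104329, 45125) = 361 dividing 5054, divide through: 289u ≡ 14 (mod 125).
Since gcd(289, 125) = 1, u ≡ 14·(289)⁻¹ ≡ 26 (mod 125). Smallest non-negative: 26.

26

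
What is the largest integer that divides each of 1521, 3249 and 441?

gcd(1521, 3249): 3249 = 2·1521 + 207; 1521 = 7·207 + 72; 207 = 2·72 + 63; 72 = 1·63 + 9; 63 = 7·9 + 0 → 9
gcd(9, 441): 441 = 49·9 + 0 → 9

9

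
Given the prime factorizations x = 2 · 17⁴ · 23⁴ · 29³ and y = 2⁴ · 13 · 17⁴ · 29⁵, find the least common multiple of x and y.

max exponent per prime: 2⁴ · 13 · 17⁴ · 23⁴ · 29⁵ = 99714967959296557712

99714967959296557712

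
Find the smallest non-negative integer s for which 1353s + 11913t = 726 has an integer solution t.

115

Euclid: 11913 = 8·1353 + 1089; 1353 = 1·1089 + 264; 1089 = 4·264 + 33; 264 = 8·33 + 0 → gcd = 33; 726 = 33·22.
Back-substitution yields 1353·(-44) + 11913·(5) = 33, so one solution is s = -44·22 = -968, t = 5·22 = 110.
Solutions in s differ by 11913/33 = 361; the one in [0, 361) is -968 mod 361 = 115.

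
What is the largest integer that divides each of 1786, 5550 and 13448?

gcd(1786, 5550): 5550 = 3·1786 + 192; 1786 = 9·192 + 58; 192 = 3·58 + 18; 58 = 3·18 + 4; 18 = 4·4 + 2; 4 = 2·2 + 0 → 2
gcd(2, 13448): 13448 = 6724·2 + 0 → 2

2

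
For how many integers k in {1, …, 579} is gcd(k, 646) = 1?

259

646 = 2·17·19. Inclusion–exclusion on these primes:
579 − ⌊579/2⌋ − ⌊579/17⌋ − ⌊579/19⌋ + ⌊579/34⌋ + ⌊579/38⌋ + ⌊579/323⌋ − ⌊579/646⌋ = 259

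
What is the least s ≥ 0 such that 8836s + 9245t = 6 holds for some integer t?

2396

Euclid: 9245 = 1·8836 + 409; 8836 = 21·409 + 247; 409 = 1·247 + 162; 247 = 1·162 + 85; 162 = 1·85 + 77; 85 = 1·77 + 8; 77 = 9·8 + 5; 8 = 1·5 + 3; 5 = 1·3 + 2; 3 = 1·2 + 1; 2 = 2·1 + 0 → gcd = 1; 6 = 1·6.
Back-substitution yields 8836·(3481) + 9245·(-3327) = 1, so one solution is s = 3481·6 = 20886, t = -3327·6 = -19962.
Solutions in s differ by 9245/1 = 9245; the one in [0, 9245) is 20886 mod 9245 = 2396.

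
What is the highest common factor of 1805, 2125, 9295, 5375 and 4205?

5

gcd(1805, 2125): 2125 = 1·1805 + 320; 1805 = 5·320 + 205; 320 = 1·205 + 115; 205 = 1·115 + 90; 115 = 1·90 + 25; 90 = 3·25 + 15; 25 = 1·15 + 10; 15 = 1·10 + 5; 10 = 2·5 + 0 → 5
gcd(5, 9295): 9295 = 1859·5 + 0 → 5
gcd(5, 5375): 5375 = 1075·5 + 0 → 5
gcd(5, 4205): 4205 = 841·5 + 0 → 5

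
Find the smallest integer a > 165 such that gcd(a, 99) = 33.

99 = 33·3. Any a with gcd(a, 99) = 33 is a multiple of 33, say 33s, with s coprime to 3.
Need s > 165/33, so s ≥ 6. First s ≥ 6 with gcd(s, 3) = 1 is s = 7. Thus a = 33·7 = 231.

231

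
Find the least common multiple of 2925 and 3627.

2925 = 3² · 5² · 13; 3627 = 3² · 13 · 31
max exponents: 3² · 5² · 13 · 31 = 90675

90675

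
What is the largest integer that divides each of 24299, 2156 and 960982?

11

gcd(24299, 2156): 24299 = 11·2156 + 583; 2156 = 3·583 + 407; 583 = 1·407 + 176; 407 = 2·176 + 55; 176 = 3·55 + 11; 55 = 5·11 + 0 → 11
gcd(11, 960982): 960982 = 87362·11 + 0 → 11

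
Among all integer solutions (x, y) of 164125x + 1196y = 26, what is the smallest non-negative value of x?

Reduce mod 1196: 164125x ≡ 26 (mod 1196). With g = gcd(164125, 1196) = 13 dividing 26, divide through: 12625x ≡ 2 (mod 92).
Since gcd(12625, 92) = 1, x ≡ 2·(12625)⁻¹ ≡ 22 (mod 92). Smallest non-negative: 22.

22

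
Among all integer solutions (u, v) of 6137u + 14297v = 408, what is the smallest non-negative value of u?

gcd(6137, 14297) = 17 (Euclid: 14297 = 2·6137 + 2023; 6137 = 3·2023 + 68; 2023 = 29·68 + 51; 68 = 1·51 + 17; 51 = 3·17 + 0), and 17 | 408.
Extended Euclid: 6137·(212) + 14297·(-91) = 17. Scale by 24: u₀ = 5088.
General solution u = u₀ + 841t; reducing mod 841 gives u = 42 (and v = -18).

42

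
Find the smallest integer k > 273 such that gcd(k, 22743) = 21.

294

22743 = 21·1083. Any k with gcd(k, 22743) = 21 is a multiple of 21, say 21s, with s coprime to 1083.
Need s > 273/21, so s ≥ 14. First s ≥ 14 with gcd(s, 1083) = 1 is s = 14. Thus k = 21·14 = 294.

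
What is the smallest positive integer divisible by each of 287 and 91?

gcd first: 287 = 3·91 + 14; 91 = 6·14 + 7; 14 = 2·7 + 0 → gcd = 7
lcm = 287·91/gcd = 26117/7 = 3731

3731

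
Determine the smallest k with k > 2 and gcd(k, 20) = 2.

6

Multiples of 2 above 2: 2·2, 2·3, … . Need the cofactor coprime to 20/2 = 10.
Checking s = 2, 3, … the first with gcd(s, 10) = 1 is s = 3, giving 6.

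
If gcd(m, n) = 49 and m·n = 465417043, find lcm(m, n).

gcd·lcm = product, so lcm = 465417043/49 = 9498307.

9498307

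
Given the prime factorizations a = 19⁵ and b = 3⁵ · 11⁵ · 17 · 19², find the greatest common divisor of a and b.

min exponent per shared prime: 19² = 361

361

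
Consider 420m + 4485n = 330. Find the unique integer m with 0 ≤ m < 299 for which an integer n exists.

Euclid: 4485 = 10·420 + 285; 420 = 1·285 + 135; 285 = 2·135 + 15; 135 = 9·15 + 0 → gcd = 15; 330 = 15·22.
Back-substitution yields 420·(-32) + 4485·(3) = 15, so one solution is m = -32·22 = -704, n = 3·22 = 66.
Solutions in m differ by 4485/15 = 299; the one in [0, 299) is -704 mod 299 = 193.

193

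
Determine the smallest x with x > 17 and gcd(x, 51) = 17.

34

51 = 17·3. Any x with gcd(x, 51) = 17 is a multiple of 17, say 17s, with s coprime to 3.
Need s > 17/17, so s ≥ 2. First s ≥ 2 with gcd(s, 3) = 1 is s = 2. Thus x = 17·2 = 34.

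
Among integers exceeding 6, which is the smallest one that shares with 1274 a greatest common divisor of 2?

Multiples of 2 above 6: 2·4, 2·5, … . Need the cofactor coprime to 1274/2 = 637.
Checking s = 4, 5, … the first with gcd(s, 637) = 1 is s = 4, giving 8.

8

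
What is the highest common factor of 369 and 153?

9

369 = 3² · 41
153 = 3² · 17
Common: 3² = 9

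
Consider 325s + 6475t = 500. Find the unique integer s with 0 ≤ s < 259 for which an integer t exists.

141

Euclid: 6475 = 19·325 + 300; 325 = 1·300 + 25; 300 = 12·25 + 0 → gcd = 25; 500 = 25·20.
Back-substitution yields 325·(20) + 6475·(-1) = 25, so one solution is s = 20·20 = 400, t = -1·20 = -20.
Solutions in s differ by 6475/25 = 259; the one in [0, 259) is 400 mod 259 = 141.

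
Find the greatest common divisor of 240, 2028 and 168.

12

gcd(240, 2028): 2028 = 8·240 + 108; 240 = 2·108 + 24; 108 = 4·24 + 12; 24 = 2·12 + 0 → 12
gcd(12, 168): 168 = 14·12 + 0 → 12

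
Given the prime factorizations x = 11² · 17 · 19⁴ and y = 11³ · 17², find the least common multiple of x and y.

max exponent per prime: 11³ · 17² · 19⁴ = 50129145539

50129145539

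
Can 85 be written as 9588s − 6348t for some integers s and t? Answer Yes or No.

gcd(9588, 6348): 9588 = 1·6348 + 3240; 6348 = 1·3240 + 3108; 3240 = 1·3108 + 132; 3108 = 23·132 + 72; 132 = 1·72 + 60; 72 = 1·60 + 12; 60 = 5·12 + 0 → 12
12 does not divide 85, so a solution does not exist.

No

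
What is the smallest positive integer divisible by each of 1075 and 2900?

124700

1075 = 5² · 43; 2900 = 2² · 5² · 29
max exponents: 2² · 5² · 29 · 43 = 124700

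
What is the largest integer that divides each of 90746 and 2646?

2

90746 = 2 · 17² · 157
2646 = 2 · 3³ · 7²
Common: 2 = 2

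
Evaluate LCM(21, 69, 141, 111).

839937

21 = 3 · 7; 69 = 3 · 23; 141 = 3 · 47; 111 = 3 · 37
lcm takes max exponent of each prime: 3 · 7 · 23 · 37 · 47 = 839937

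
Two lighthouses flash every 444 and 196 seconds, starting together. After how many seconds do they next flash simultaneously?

444 = 2² · 3 · 37; 196 = 2² · 7²
max exponents: 2² · 3 · 7² · 37 = 21756

21756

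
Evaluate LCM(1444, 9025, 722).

1444 = 2² · 19²; 9025 = 5² · 19²; 722 = 2 · 19²
lcm takes max exponent of each prime: 2² · 5² · 19² = 36100

36100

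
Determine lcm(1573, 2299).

29887

gcd first: 2299 = 1·1573 + 726; 1573 = 2·726 + 121; 726 = 6·121 + 0 → gcd = 121
lcm = 1573·2299/gcd = 3616327/121 = 29887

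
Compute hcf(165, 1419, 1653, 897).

165 = 3 · 5 · 11; 1419 = 3 · 11 · 43; 1653 = 3 · 19 · 29; 897 = 3 · 13 · 23
gcd takes min exponent of each prime: 3 = 3

3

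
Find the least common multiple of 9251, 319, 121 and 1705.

15772955

lcm(9251, 319) = 9251·319/gcd = 2951069/319 = 9251
lcm(9251, 121) = 9251·121/gcd = 1119371/11 = 101761
lcm(101761, 1705) = 101761·1705/gcd = 173502505/11 = 15772955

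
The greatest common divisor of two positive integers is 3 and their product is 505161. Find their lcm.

gcd·lcm = product, so lcm = 505161/3 = 168387.

168387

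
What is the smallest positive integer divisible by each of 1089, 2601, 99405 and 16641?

6427296779805

1089 = 3² · 11²; 2601 = 3² · 17²; 99405 = 3² · 5 · 47²; 16641 = 3² · 43²
lcm takes max exponent of each prime: 3² · 5 · 11² · 17² · 43² · 47² = 6427296779805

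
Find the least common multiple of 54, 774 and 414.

53406

54 = 2 · 3³; 774 = 2 · 3² · 43; 414 = 2 · 3² · 23
lcm takes max exponent of each prime: 2 · 3³ · 23 · 43 = 53406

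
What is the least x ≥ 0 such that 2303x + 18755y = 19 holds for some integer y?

gcd(2303, 18755) = 1 (Euclid: 18755 = 8·2303 + 331; 2303 = 6·331 + 317; 331 = 1·317 + 14; 317 = 22·14 + 9; 14 = 1·9 + 5; 9 = 1·5 + 4; 5 = 1·4 + 1; 4 = 4·1 + 0), and 1 | 19.
Extended Euclid: 2303·(-4023) + 18755·(494) = 1. Scale by 19: x₀ = -76437.
General solution x = x₀ + 18755t; reducing mod 18755 gives x = 17338 (and y = -2129).

17338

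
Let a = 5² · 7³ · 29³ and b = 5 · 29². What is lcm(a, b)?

209135675

max exponent per prime: 5² · 7³ · 29³ = 209135675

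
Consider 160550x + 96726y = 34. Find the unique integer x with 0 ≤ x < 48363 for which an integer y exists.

19394

Euclid: 160550 = 1·96726 + 63824; 96726 = 1·63824 + 32902; 63824 = 1·32902 + 30922; 32902 = 1·30922 + 1980; 30922 = 15·1980 + 1222; 1980 = 1·1222 + 758; 1222 = 1·758 + 464; 758 = 1·464 + 294; 464 = 1·294 + 170; 294 = 1·170 + 124; 170 = 1·124 + 46; 124 = 2·46 + 32; 46 = 1·32 + 14; 32 = 2·14 + 4; 14 = 3·4 + 2; 4 = 2·2 + 0 → gcd = 2; 34 = 2·17.
Back-substitution yields 160550·(21055) + 96726·(-34948) = 2, so one solution is x = 21055·17 = 357935, y = -34948·17 = -594116.
Solutions in x differ by 96726/2 = 48363; the one in [0, 48363) is 357935 mod 48363 = 19394.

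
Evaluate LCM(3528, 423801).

3528 = 2³ · 3² · 7²; 423801 = 3² · 7² · 31²
max exponents: 2³ · 3² · 7² · 31² = 3390408

3390408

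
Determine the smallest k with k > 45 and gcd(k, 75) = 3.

48

Multiples of 3 above 45: 3·16, 3·17, … . Need the cofactor coprime to 75/3 = 25.
Checking s = 16, 17, … the first with gcd(s, 25) = 1 is s = 16, giving 48.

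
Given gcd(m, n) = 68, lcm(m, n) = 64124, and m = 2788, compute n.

m·n = gcd·lcm = 68·64124 = 4360432, so n = 4360432/2788 = 1564.

1564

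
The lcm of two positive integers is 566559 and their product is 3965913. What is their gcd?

From gcd × lcm = mn: gcd = 3965913 / 566559 = 7.

7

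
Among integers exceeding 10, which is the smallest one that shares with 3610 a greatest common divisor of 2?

12

gcd(k, 3610) = 2 forces 2 | k; write k = 2s. Then gcd(2s, 2·1805) = 2·gcd(s, 1805), so need gcd(s, 1805) = 1.
2s > 10 gives s ≥ 6. The least s ≥ 6 coprime to 1805 is 6, so k = 2·6 = 12.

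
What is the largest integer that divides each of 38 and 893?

38 = 2 · 19
893 = 19 · 47
Common: 19 = 19

19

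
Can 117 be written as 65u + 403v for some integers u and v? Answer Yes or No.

Yes

gcd(65, 403): 403 = 6·65 + 13; 65 = 5·13 + 0 → 13
13 divides 117, so a solution exists.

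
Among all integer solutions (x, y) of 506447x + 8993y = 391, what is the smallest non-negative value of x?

Reduce mod 8993: 506447x ≡ 391 (mod 8993). With g = gcd(506447, 8993) = 17 dividing 391, divide through: 29791x ≡ 23 (mod 529).
Since gcd(29791, 529) = 1, x ≡ 23·(29791)⁻¹ ≡ 92 (mod 529). Smallest non-negative: 92.

92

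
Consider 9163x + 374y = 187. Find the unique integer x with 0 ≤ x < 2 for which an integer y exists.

1

Euclid: 9163 = 24·374 + 187; 374 = 2·187 + 0 → gcd = 187; 187 = 187·1.
Back-substitution yields 9163·(1) + 374·(-24) = 187, so one solution is x = 1·1 = 1, y = -24·1 = -24.
Solutions in x differ by 374/187 = 2; the one in [0, 2) is 1 mod 2 = 1.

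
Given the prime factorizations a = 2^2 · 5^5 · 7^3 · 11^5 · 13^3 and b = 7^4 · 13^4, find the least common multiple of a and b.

138050825550137500

max exponent per prime: 2^2 · 5^5 · 7^4 · 11^5 · 13^4 = 138050825550137500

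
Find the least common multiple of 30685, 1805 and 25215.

154744455

lcm(30685, 1805) = 30685·1805/gcd = 55386425/1805 = 30685
lcm(30685, 25215) = 30685·25215/gcd = 773722275/5 = 154744455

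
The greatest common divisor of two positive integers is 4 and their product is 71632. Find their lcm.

17908

For any two positive integers, gcd × lcm equals their product. Hence lcm = 71632 / 4 = 17908.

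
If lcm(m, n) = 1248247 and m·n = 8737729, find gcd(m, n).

7

From gcd × lcm = mn: gcd = 8737729 / 1248247 = 7.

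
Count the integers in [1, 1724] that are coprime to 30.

30 = 2·3·5. Inclusion–exclusion on these primes:
1724 − ⌊1724/2⌋ − ⌊1724/3⌋ − ⌊1724/5⌋ + ⌊1724/6⌋ + ⌊1724/10⌋ + ⌊1724/15⌋ − ⌊1724/30⌋ = 460

460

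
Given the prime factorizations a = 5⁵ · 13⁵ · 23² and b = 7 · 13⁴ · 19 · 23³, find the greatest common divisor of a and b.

15108769

min exponent per shared prime: 13⁴ · 23² = 15108769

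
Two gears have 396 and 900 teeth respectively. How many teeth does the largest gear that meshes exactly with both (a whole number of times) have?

36

396 = 2² · 3² · 11
900 = 2² · 3² · 5²
Common: 2² · 3² = 36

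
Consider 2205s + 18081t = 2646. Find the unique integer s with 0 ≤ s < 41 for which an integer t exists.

Reduce mod 18081: 2205s ≡ 2646 (mod 18081). With g = gcd(2205, 18081) = 441 dividing 2646, divide through: 5s ≡ 6 (mod 41).
Since gcd(5, 41) = 1, s ≡ 6·(5)⁻¹ ≡ 34 (mod 41). Smallest non-negative: 34.

34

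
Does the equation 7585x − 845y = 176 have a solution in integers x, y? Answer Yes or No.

No

By Bézout, 7585x − 845y = 176 has integer solutions iff gcd(7585, 845) | 176.
Euclid: 7585 = 8·845 + 825; 845 = 1·825 + 20; 825 = 41·20 + 5; 20 = 4·5 + 0. gcd = 5; 176 mod 5 = 1. No.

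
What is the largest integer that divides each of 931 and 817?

931 = 7² · 19
817 = 19 · 43
Common: 19 = 19

19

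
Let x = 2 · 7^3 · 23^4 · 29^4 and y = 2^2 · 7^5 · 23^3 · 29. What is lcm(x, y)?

max exponent per prime: 2^2 · 7^5 · 23^4 · 29^4 = 13306184074196188

13306184074196188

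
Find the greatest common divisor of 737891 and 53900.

Euclid: 737891 = 13·53900 + 37191; 53900 = 1·37191 + 16709; 37191 = 2·16709 + 3773; 16709 = 4·3773 + 1617; 3773 = 2·1617 + 539; 1617 = 3·539 + 0. Last nonzero remainder: 539.

539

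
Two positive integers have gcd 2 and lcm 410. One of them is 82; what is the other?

m·n = gcd·lcm = 2·410 = 820, so n = 820/82 = 10.

10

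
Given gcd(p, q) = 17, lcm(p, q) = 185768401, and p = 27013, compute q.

116909

p·q = gcd·lcm = 17·185768401 = 3158062817, so q = 3158062817/27013 = 116909.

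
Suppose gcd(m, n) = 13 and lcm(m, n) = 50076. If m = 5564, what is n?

Using mn = gcd(m,n)·lcm(m,n) = 13·50076 = 650988, we get n = 650988/5564 = 117.

117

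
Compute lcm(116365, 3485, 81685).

116365 = 5 · 17 · 37²; 3485 = 5 · 17 · 41; 81685 = 5 · 17 · 31²
lcm takes max exponent of each prime: 5 · 17 · 31² · 37² · 41 = 4584897365

4584897365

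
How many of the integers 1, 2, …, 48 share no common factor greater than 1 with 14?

Prime factors of 14: 2, 7. Count integers ≤ 48 divisible by none of them.
By inclusion–exclusion: 48 − ⌊48/2⌋ − ⌊48/7⌋ + ⌊48/14⌋ = 21.

21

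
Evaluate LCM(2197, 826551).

1815932547

gcd first: 826551 = 376·2197 + 479; 2197 = 4·479 + 281; 479 = 1·281 + 198; 281 = 1·198 + 83; 198 = 2·83 + 32; 83 = 2·32 + 19; 32 = 1·19 + 13; 19 = 1·13 + 6; 13 = 2·6 + 1; 6 = 6·1 + 0 → gcd = 1
lcm = 2197·826551/gcd = 1815932547/1 = 1815932547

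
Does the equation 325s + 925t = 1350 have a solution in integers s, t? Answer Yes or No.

Yes

gcd(325, 925): 925 = 2·325 + 275; 325 = 1·275 + 50; 275 = 5·50 + 25; 50 = 2·25 + 0 → 25
25 divides 1350, so a solution exists.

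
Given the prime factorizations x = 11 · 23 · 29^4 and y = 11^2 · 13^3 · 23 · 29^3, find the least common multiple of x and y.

max exponent per prime: 11^2 · 13^3 · 23 · 29^4 = 4324493561531

4324493561531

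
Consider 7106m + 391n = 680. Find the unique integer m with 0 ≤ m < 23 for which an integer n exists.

Reduce mod 391: 7106m ≡ 680 (mod 391). With g = gcd(7106, 391) = 17 dividing 680, divide through: 418m ≡ 40 (mod 23).
Since gcd(418, 23) = 1, m ≡ 40·(418)⁻¹ ≡ 10 (mod 23). Smallest non-negative: 10.

10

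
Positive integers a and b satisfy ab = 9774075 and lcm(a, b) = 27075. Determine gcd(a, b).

361

gcd·lcm = product, so gcd = 9774075/27075 = 361.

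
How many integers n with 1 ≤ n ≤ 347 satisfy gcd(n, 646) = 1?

156

Prime factors of 646: 2, 17, 19. Count integers ≤ 347 divisible by none of them.
By inclusion–exclusion: 347 − ⌊347/2⌋ − ⌊347/17⌋ − ⌊347/19⌋ + ⌊347/34⌋ + ⌊347/38⌋ + ⌊347/323⌋ − ⌊347/646⌋ = 156.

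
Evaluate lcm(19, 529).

19 = 19; 529 = 23²
max exponents: 19 · 23² = 10051

10051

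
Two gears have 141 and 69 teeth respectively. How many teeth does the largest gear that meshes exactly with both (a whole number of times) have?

Euclid: 141 = 2·69 + 3; 69 = 23·3 + 0. Last nonzero remainder: 3.

3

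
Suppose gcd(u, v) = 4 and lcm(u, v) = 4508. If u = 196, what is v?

92

u·v = gcd·lcm = 4·4508 = 18032, so v = 18032/196 = 92.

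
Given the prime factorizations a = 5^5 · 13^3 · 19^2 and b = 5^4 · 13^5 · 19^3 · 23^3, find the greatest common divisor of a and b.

495698125

min exponent per shared prime: 5^4 · 13^3 · 19^2 = 495698125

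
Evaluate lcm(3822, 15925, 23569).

3535350

lcm(3822, 15925) = 3822·15925/gcd = 60865350/637 = 95550
lcm(95550, 23569) = 95550·23569/gcd = 2252017950/637 = 3535350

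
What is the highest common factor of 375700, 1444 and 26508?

375700 = 2² · 5² · 13 · 17²; 1444 = 2² · 19²; 26508 = 2² · 3 · 47²
gcd takes min exponent of each prime: 2² = 4

4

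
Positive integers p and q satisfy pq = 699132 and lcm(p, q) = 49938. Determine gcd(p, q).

14

gcd·lcm = product, so gcd = 699132/49938 = 14.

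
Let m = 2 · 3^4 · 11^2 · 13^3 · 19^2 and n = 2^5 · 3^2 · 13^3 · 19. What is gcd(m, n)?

min exponent per shared prime: 2 · 3^2 · 13^3 · 19 = 751374

751374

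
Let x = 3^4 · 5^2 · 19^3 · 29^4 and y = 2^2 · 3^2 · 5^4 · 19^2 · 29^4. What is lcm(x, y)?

982376176747500

max exponent per prime: 2^2 · 3^4 · 5^4 · 19^3 · 29^4 = 982376176747500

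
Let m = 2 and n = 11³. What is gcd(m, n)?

min exponent per shared prime: (none) = 1

1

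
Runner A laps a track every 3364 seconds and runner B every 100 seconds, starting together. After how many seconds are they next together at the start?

3364 = 2² · 29²; 100 = 2² · 5²
max exponents: 2² · 5² · 29² = 84100

84100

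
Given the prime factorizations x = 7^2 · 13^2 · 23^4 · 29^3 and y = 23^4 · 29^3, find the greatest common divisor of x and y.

6825042149

min exponent per shared prime: 23^4 · 29^3 = 6825042149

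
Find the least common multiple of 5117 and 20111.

5117 = 7 · 17 · 43; 20111 = 7 · 13² · 17
max exponents: 7 · 13² · 17 · 43 = 864773

864773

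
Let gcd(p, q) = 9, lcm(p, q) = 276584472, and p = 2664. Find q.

934407

Using pq = gcd(p,q)·lcm(p,q) = 9·276584472 = 2489260248, we get q = 2489260248/2664 = 934407.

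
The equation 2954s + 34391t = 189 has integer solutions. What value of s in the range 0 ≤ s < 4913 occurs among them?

4785

gcd(2954, 34391) = 7 (Euclid: 34391 = 11·2954 + 1897; 2954 = 1·1897 + 1057; 1897 = 1·1057 + 840; 1057 = 1·840 + 217; 840 = 3·217 + 189; 217 = 1·189 + 28; 189 = 6·28 + 21; 28 = 1·21 + 7; 21 = 3·7 + 0), and 7 | 189.
Extended Euclid: 2954·(1269) + 34391·(-109) = 7. Scale by 27: s₀ = 34263.
General solution s = s₀ + 4913k; reducing mod 4913 gives s = 4785 (and t = -411).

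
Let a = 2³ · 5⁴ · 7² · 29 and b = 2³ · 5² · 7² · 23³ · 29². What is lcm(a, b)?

max exponent per prime: 2³ · 5⁴ · 7² · 23³ · 29² = 2506949515000

2506949515000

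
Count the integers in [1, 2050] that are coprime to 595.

1324

595 = 5·7·17. Inclusion–exclusion on these primes:
2050 − ⌊2050/5⌋ − ⌊2050/7⌋ − ⌊2050/17⌋ + ⌊2050/35⌋ + ⌊2050/85⌋ + ⌊2050/119⌋ − ⌊2050/595⌋ = 1324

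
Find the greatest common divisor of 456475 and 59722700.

Euclid: 59722700 = 130·456475 + 380950; 456475 = 1·380950 + 75525; 380950 = 5·75525 + 3325; 75525 = 22·3325 + 2375; 3325 = 1·2375 + 950; 2375 = 2·950 + 475; 950 = 2·475 + 0. Last nonzero remainder: 475.

475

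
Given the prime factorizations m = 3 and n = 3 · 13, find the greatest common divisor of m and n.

3

min exponent per shared prime: 3 = 3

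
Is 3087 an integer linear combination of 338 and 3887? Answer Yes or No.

gcd(338, 3887): 3887 = 11·338 + 169; 338 = 2·169 + 0 → 169
169 does not divide 3087, so a solution does not exist.

No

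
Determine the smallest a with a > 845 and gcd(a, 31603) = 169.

31603 = 169·187. Any a with gcd(a, 31603) = 169 is a multiple of 169, say 169s, with s coprime to 187.
Need s > 845/169, so s ≥ 6. First s ≥ 6 with gcd(s, 187) = 1 is s = 6. Thus a = 169·6 = 1014.

1014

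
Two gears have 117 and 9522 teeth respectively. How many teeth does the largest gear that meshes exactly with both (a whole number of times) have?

117 = 3² · 13
9522 = 2 · 3² · 23²
Common: 3² = 9

9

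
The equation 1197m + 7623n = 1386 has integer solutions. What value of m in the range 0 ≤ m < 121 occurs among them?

33

Reduce mod 7623: 1197m ≡ 1386 (mod 7623). With g = gcd(1197, 7623) = 63 dividing 1386, divide through: 19m ≡ 22 (mod 121).
Since gcd(19, 121) = 1, m ≡ 22·(19)⁻¹ ≡ 33 (mod 121). Smallest non-negative: 33.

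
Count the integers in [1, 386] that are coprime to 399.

399 = 3·7·19. Inclusion–exclusion on these primes:
386 − ⌊386/3⌋ − ⌊386/7⌋ − ⌊386/19⌋ + ⌊386/21⌋ + ⌊386/57⌋ + ⌊386/133⌋ − ⌊386/399⌋ = 209

209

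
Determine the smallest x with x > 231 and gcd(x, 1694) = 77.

1694 = 77·22. Any x with gcd(x, 1694) = 77 is a multiple of 77, say 77s, with s coprime to 22.
Need s > 231/77, so s ≥ 4. First s ≥ 4 with gcd(s, 22) = 1 is s = 5. Thus x = 77·5 = 385.

385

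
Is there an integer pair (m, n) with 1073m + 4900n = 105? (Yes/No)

Yes

gcd(1073, 4900): 4900 = 4·1073 + 608; 1073 = 1·608 + 465; 608 = 1·465 + 143; 465 = 3·143 + 36; 143 = 3·36 + 35; 36 = 1·35 + 1; 35 = 35·1 + 0 → 1
1 divides 105, so a solution exists.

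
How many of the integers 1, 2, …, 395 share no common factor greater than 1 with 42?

42 = 2·3·7. Inclusion–exclusion on these primes:
395 − ⌊395/2⌋ − ⌊395/3⌋ − ⌊395/7⌋ + ⌊395/6⌋ + ⌊395/14⌋ + ⌊395/21⌋ − ⌊395/42⌋ = 113

113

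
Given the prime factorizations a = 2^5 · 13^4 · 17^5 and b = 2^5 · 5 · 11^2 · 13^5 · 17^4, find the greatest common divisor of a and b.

min exponent per shared prime: 2^5 · 13^4 · 17^4 = 76334184992

76334184992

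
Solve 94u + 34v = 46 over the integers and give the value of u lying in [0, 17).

Reduce mod 34: 94u ≡ 46 (mod 34). With g = gcd(94, 34) = 2 dividing 46, divide through: 47u ≡ 23 (mod 17).
Since gcd(47, 17) = 1, u ≡ 23·(47)⁻¹ ≡ 7 (mod 17). Smallest non-negative: 7.

7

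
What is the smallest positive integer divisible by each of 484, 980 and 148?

484 = 2² · 11²; 980 = 2² · 5 · 7²; 148 = 2² · 37
lcm takes max exponent of each prime: 2² · 5 · 7² · 11² · 37 = 4387460

4387460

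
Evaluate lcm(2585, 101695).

gcd first: 101695 = 39·2585 + 880; 2585 = 2·880 + 825; 880 = 1·825 + 55; 825 = 15·55 + 0 → gcd = 55
lcm = 2585·101695/gcd = 262881575/55 = 4779665

4779665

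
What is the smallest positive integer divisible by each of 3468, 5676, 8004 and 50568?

3468 = 2² · 3 · 17²; 5676 = 2² · 3 · 11 · 43; 8004 = 2² · 3 · 23 · 29; 50568 = 2³ · 3 · 7² · 43
lcm takes max exponent of each prime: 2³ · 3 · 7² · 11 · 17² · 23 · 29 · 43 = 107224033224

107224033224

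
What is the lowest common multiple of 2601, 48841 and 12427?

2601 = 3² · 17²; 48841 = 13² · 17²; 12427 = 17² · 43
lcm takes max exponent of each prime: 3² · 13² · 17² · 43 = 18901467

18901467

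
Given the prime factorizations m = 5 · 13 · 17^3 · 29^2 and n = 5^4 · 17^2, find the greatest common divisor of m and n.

1445

min exponent per shared prime: 5 · 17^2 = 1445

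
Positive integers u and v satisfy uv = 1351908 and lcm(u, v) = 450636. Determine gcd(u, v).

3

gcd·lcm = product, so gcd = 1351908/450636 = 3.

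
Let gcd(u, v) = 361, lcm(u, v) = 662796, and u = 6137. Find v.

Using uv = gcd(u,v)·lcm(u,v) = 361·662796 = 239269356, we get v = 239269356/6137 = 38988.

38988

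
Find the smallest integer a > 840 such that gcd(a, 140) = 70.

910

Multiples of 70 above 840: 70·13, 70·14, … . Need the cofactor coprime to 140/70 = 2.
Checking s = 13, 14, … the first with gcd(s, 2) = 1 is s = 13, giving 910.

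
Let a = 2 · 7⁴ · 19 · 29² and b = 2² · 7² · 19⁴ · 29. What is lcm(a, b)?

1052598025444

max exponent per prime: 2² · 7⁴ · 19⁴ · 29² = 1052598025444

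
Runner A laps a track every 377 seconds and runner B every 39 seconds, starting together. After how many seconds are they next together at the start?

1131

377 = 13 · 29; 39 = 3 · 13
max exponents: 3 · 13 · 29 = 1131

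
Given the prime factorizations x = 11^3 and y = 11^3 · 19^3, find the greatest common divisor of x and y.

1331

min exponent per shared prime: 11^3 = 1331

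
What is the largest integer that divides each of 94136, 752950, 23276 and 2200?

94136 = 2³ · 7 · 41²; 752950 = 2 · 5² · 11 · 37²; 23276 = 2² · 11 · 23²; 2200 = 2³ · 5² · 11
gcd takes min exponent of each prime: 2 = 2

2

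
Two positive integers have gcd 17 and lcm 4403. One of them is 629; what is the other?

u·v = gcd·lcm = 17·4403 = 74851, so v = 74851/629 = 119.

119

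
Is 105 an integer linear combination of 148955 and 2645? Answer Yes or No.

By Bézout, 148955u − 2645v = 105 has integer solutions iff gcd(148955, 2645) | 105.
Euclid: 148955 = 56·2645 + 835; 2645 = 3·835 + 140; 835 = 5·140 + 135; 140 = 1·135 + 5; 135 = 27·5 + 0. gcd = 5; 105 mod 5 = 0. Yes.

Yes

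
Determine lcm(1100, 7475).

1100 = 2² · 5² · 11; 7475 = 5² · 13 · 23
max exponents: 2² · 5² · 11 · 13 · 23 = 328900

328900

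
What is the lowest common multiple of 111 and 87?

gcd first: 111 = 1·87 + 24; 87 = 3·24 + 15; 24 = 1·15 + 9; 15 = 1·9 + 6; 9 = 1·6 + 3; 6 = 2·3 + 0 → gcd = 3
lcm = 111·87/gcd = 9657/3 = 3219

3219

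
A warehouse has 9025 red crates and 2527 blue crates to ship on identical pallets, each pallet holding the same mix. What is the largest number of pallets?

361

9025 = 5² · 19²
2527 = 7 · 19²
Common: 19² = 361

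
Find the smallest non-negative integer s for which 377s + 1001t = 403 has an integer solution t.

17

gcd(377, 1001) = 13 (Euclid: 1001 = 2·377 + 247; 377 = 1·247 + 130; 247 = 1·130 + 117; 130 = 1·117 + 13; 117 = 9·13 + 0), and 13 | 403.
Extended Euclid: 377·(8) + 1001·(-3) = 13. Scale by 31: s₀ = 248.
General solution s = s₀ + 77k; reducing mod 77 gives s = 17 (and t = -6).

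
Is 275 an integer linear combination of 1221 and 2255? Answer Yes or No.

gcd(1221, 2255): 2255 = 1·1221 + 1034; 1221 = 1·1034 + 187; 1034 = 5·187 + 99; 187 = 1·99 + 88; 99 = 1·88 + 11; 88 = 8·11 + 0 → 11
11 divides 275, so a solution exists.

Yes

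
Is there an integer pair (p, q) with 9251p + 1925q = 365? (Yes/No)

gcd(9251, 1925): 9251 = 4·1925 + 1551; 1925 = 1·1551 + 374; 1551 = 4·374 + 55; 374 = 6·55 + 44; 55 = 1·44 + 11; 44 = 4·11 + 0 → 11
11 does not divide 365, so a solution does not exist.

No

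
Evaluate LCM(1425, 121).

172425

gcd first: 1425 = 11·121 + 94; 121 = 1·94 + 27; 94 = 3·27 + 13; 27 = 2·13 + 1; 13 = 13·1 + 0 → gcd = 1
lcm = 1425·121/gcd = 172425/1 = 172425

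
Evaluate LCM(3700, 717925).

gcd first: 717925 = 194·3700 + 125; 3700 = 29·125 + 75; 125 = 1·75 + 50; 75 = 1·50 + 25; 50 = 2·25 + 0 → gcd = 25
lcm = 3700·717925/gcd = 2656322500/25 = 106252900

106252900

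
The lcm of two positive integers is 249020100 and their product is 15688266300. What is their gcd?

From gcd × lcm = ab: gcd = 15688266300 / 249020100 = 63.

63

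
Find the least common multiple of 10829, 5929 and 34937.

lcm(10829, 5929) = 10829·5929/gcd = 64205141/49 = 1310309
lcm(1310309, 34937) = 1310309·34937/gcd = 45778265533/49 = 934250317

934250317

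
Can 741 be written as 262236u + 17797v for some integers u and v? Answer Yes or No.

By Bézout, 262236u + 17797v = 741 has integer solutions iff gcd(262236, 17797) | 741.
Euclid: 262236 = 14·17797 + 13078; 17797 = 1·13078 + 4719; 13078 = 2·4719 + 3640; 4719 = 1·3640 + 1079; 3640 = 3·1079 + 403; 1079 = 2·403 + 273; 403 = 1·273 + 130; 273 = 2·130 + 13; 130 = 10·13 + 0. gcd = 13; 741 mod 13 = 0. Yes.

Yes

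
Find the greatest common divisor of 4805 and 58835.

4805 = 5 · 31²
58835 = 5 · 7 · 41²
Common: 5 = 5

5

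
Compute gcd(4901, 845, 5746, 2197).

169

gcd(4901, 845): 4901 = 5·845 + 676; 845 = 1·676 + 169; 676 = 4·169 + 0 → 169
gcd(169, 5746): 5746 = 34·169 + 0 → 169
gcd(169, 2197): 2197 = 13·169 + 0 → 169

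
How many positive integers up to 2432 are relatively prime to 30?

Prime factors of 30: 2, 3, 5. Count integers ≤ 2432 divisible by none of them.
By inclusion–exclusion: 2432 − ⌊2432/2⌋ − ⌊2432/3⌋ − ⌊2432/5⌋ + ⌊2432/6⌋ + ⌊2432/10⌋ + ⌊2432/15⌋ − ⌊2432/30⌋ = 649.

649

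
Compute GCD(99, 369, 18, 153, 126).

99 = 3² · 11; 369 = 3² · 41; 18 = 2 · 3²; 153 = 3² · 17; 126 = 2 · 3² · 7
gcd takes min exponent of each prime: 3² = 9

9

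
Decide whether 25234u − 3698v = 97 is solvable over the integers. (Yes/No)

No

gcd(25234, 3698): 25234 = 6·3698 + 3046; 3698 = 1·3046 + 652; 3046 = 4·652 + 438; 652 = 1·438 + 214; 438 = 2·214 + 10; 214 = 21·10 + 4; 10 = 2·4 + 2; 4 = 2·2 + 0 → 2
2 does not divide 97, so a solution does not exist.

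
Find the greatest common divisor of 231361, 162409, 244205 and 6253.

169

gcd(231361, 162409): 231361 = 1·162409 + 68952; 162409 = 2·68952 + 24505; 68952 = 2·24505 + 19942; 24505 = 1·19942 + 4563; 19942 = 4·4563 + 1690; 4563 = 2·1690 + 1183; 1690 = 1·1183 + 507; 1183 = 2·507 + 169; 507 = 3·169 + 0 → 169
gcd(169, 244205): 244205 = 1445·169 + 0 → 169
gcd(169, 6253): 6253 = 37·169 + 0 → 169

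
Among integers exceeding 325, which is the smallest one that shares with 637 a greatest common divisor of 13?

338

637 = 13·49. Any m with gcd(m, 637) = 13 is a multiple of 13, say 13s, with s coprime to 49.
Need s > 325/13, so s ≥ 26. First s ≥ 26 with gcd(s, 49) = 1 is s = 26. Thus m = 13·26 = 338.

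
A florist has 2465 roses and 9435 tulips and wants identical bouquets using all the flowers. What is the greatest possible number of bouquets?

2465 = 5 · 17 · 29
9435 = 3 · 5 · 17 · 37
Common: 5 · 17 = 85

85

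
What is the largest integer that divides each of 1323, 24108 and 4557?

gcd(1323, 24108): 24108 = 18·1323 + 294; 1323 = 4·294 + 147; 294 = 2·147 + 0 → 147
gcd(147, 4557): 4557 = 31·147 + 0 → 147

147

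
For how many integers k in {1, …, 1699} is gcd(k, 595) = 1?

1098

595 = 5·7·17. Inclusion–exclusion on these primes:
1699 − ⌊1699/5⌋ − ⌊1699/7⌋ − ⌊1699/17⌋ + ⌊1699/35⌋ + ⌊1699/85⌋ + ⌊1699/119⌋ − ⌊1699/595⌋ = 1098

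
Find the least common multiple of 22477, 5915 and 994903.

22477 = 7 · 13² · 19; 5915 = 5 · 7 · 13²; 994903 = 7 · 13² · 29²
lcm takes max exponent of each prime: 5 · 7 · 13² · 19 · 29² = 94515785

94515785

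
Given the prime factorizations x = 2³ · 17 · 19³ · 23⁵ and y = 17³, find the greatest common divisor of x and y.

min exponent per shared prime: 17 = 17

17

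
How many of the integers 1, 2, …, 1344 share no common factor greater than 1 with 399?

399 = 3·7·19. Inclusion–exclusion on these primes:
1344 − ⌊1344/3⌋ − ⌊1344/7⌋ − ⌊1344/19⌋ + ⌊1344/21⌋ + ⌊1344/57⌋ + ⌊1344/133⌋ − ⌊1344/399⌋ = 728

728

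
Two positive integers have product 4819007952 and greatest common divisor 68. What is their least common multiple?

For any two positive integers, gcd × lcm equals their product. Hence lcm = 4819007952 / 68 = 70867764.

70867764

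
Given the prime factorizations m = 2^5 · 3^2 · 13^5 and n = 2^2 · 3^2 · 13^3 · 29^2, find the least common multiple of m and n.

89930134944

max exponent per prime: 2^5 · 3^2 · 13^5 · 29^2 = 89930134944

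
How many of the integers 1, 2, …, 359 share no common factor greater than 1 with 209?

209 = 11·19. Inclusion–exclusion on these primes:
359 − ⌊359/11⌋ − ⌊359/19⌋ + ⌊359/209⌋ = 310

310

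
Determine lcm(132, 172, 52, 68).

1254396

lcm(132, 172) = 132·172/gcd = 22704/4 = 5676
lcm(5676, 52) = 5676·52/gcd = 295152/4 = 73788
lcm(73788, 68) = 73788·68/gcd = 5017584/4 = 1254396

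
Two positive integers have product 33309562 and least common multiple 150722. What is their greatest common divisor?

221

From gcd × lcm = mn: gcd = 33309562 / 150722 = 221.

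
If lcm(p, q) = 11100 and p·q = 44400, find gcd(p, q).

4

From gcd × lcm = pq: gcd = 44400 / 11100 = 4.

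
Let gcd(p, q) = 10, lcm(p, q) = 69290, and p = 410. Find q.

Using pq = gcd(p,q)·lcm(p,q) = 10·69290 = 692900, we get q = 692900/410 = 1690.

1690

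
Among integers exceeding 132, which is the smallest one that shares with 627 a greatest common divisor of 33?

Multiples of 33 above 132: 33·5, 33·6, … . Need the cofactor coprime to 627/33 = 19.
Checking s = 5, 6, … the first with gcd(s, 19) = 1 is s = 5, giving 165.

165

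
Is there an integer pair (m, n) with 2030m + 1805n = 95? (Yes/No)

By Bézout, 2030m + 1805n = 95 has integer solutions iff gcd(2030, 1805) | 95.
Euclid: 2030 = 1·1805 + 225; 1805 = 8·225 + 5; 225 = 45·5 + 0. gcd = 5; 95 mod 5 = 0. Yes.

Yes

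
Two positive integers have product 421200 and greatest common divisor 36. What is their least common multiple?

11700

Since gcd(a,b)·lcm(a,b) = ab, lcm = 421200/36 = 11700.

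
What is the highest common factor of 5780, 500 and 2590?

10

gcd(5780, 500): 5780 = 11·500 + 280; 500 = 1·280 + 220; 280 = 1·220 + 60; 220 = 3·60 + 40; 60 = 1·40 + 20; 40 = 2·20 + 0 → 20
gcd(20, 2590): 2590 = 129·20 + 10; 20 = 2·10 + 0 → 10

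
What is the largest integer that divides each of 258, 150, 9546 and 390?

6

gcd(258, 150): 258 = 1·150 + 108; 150 = 1·108 + 42; 108 = 2·42 + 24; 42 = 1·24 + 18; 24 = 1·18 + 6; 18 = 3·6 + 0 → 6
gcd(6, 9546): 9546 = 1591·6 + 0 → 6
gcd(6, 390): 390 = 65·6 + 0 → 6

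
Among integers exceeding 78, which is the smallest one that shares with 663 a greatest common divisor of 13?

91

663 = 13·51. Any m with gcd(m, 663) = 13 is a multiple of 13, say 13s, with s coprime to 51.
Need s > 78/13, so s ≥ 7. First s ≥ 7 with gcd(s, 51) = 1 is s = 7. Thus m = 13·7 = 91.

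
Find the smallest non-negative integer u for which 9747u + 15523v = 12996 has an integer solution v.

Reduce mod 15523: 9747u ≡ 12996 (mod 15523). With g = gcd(9747, 15523) = 361 dividing 12996, divide through: 27u ≡ 36 (mod 43).
Since gcd(27, 43) = 1, u ≡ 36·(27)⁻¹ ≡ 30 (mod 43). Smallest non-negative: 30.

30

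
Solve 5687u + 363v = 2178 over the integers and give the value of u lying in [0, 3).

0

gcd(5687, 363) = 121 (Euclid: 5687 = 15·363 + 242; 363 = 1·242 + 121; 242 = 2·121 + 0), and 121 | 2178.
Extended Euclid: 5687·(-1) + 363·(16) = 121. Scale by 18: u₀ = -18.
General solution u = u₀ + 3t; reducing mod 3 gives u = 0 (and v = 6).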